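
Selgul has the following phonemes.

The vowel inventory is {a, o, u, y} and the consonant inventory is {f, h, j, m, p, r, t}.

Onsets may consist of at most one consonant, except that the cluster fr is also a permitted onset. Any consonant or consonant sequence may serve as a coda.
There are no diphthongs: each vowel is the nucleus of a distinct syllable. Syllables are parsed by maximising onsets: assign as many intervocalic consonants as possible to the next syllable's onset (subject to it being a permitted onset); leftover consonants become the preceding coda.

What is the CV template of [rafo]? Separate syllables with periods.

CV.CV

The vowels are a, o — 2 nuclei, so 2 syllables.
V1 /a/ – V2 /o/: /f/ → onset of the next syllable (single consonants are always licit onsets).
Syllabification: ra.fo.
Mapping each syllable to C/V: /ra/ → CV, /fo/ → CV.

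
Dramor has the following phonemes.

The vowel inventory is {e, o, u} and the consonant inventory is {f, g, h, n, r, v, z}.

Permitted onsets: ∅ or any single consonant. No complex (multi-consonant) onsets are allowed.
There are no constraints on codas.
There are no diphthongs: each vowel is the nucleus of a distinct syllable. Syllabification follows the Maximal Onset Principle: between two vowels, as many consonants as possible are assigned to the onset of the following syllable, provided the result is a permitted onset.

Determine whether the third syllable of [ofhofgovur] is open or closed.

Vowels present: o, o, o, u; each is a nucleus, giving 4 syllables.
σ1/σ2 boundary: /fh/ — longest licit onset from the right is /h/, leaving /f/ as coda.
σ2/σ3 boundary: cluster /fg/ — the longest permitted-onset suffix is /g/; onset = /g/, preceding coda = /f/.
σ3/σ4 boundary: /v/ → onset of the next syllable (single consonants are always licit onsets).
Result: of.hof.go.vur.
Syllable 3 is /go/; it ends in its nucleus with no coda, so it is open.

open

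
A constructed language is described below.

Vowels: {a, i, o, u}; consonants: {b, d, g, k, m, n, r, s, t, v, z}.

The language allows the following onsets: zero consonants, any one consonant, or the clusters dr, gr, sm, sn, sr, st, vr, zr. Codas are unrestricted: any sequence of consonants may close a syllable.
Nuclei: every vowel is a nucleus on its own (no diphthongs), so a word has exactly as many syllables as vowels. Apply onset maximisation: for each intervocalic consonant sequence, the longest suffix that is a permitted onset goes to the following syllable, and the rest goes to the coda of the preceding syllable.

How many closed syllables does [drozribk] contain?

1

Nuclei (vowels): o, i → 2 syllables.
V1 /o/ – V2 /i/: /zr/ is a licit onset in full, so it all attaches to the next syllable.
Syllabification: dro.zribk.
Classifying each syllable: /dro/ (open), /zribk/ (closed).
Closed syllables: 1.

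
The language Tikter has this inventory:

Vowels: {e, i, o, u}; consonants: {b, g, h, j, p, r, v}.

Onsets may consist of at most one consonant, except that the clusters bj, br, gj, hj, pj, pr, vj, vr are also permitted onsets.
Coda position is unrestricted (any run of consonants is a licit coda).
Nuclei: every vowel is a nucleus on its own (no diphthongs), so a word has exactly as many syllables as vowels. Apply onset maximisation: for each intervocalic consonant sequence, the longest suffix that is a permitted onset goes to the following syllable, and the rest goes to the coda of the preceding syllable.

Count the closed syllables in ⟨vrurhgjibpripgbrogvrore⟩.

4

Vowels present: u, i, i, o, o, e; each is a nucleus, giving 6 syllables.
σ1/σ2 boundary: /rhgj/; trying suffixes from longest down, /gj/ is the first permitted one, so coda /rh/ | onset /gj/.
σ2/σ3 boundary: cluster /bpr/ — the longest permitted-onset suffix is /pr/; onset = /pr/, preceding coda = /b/.
σ3/σ4 boundary: /pgbr/; trying suffixes from longest down, /br/ is the first permitted one, so coda /pg/ | onset /br/.
σ4/σ5 boundary: /gvr/ splits as /g/ + /vr/ (/vr/ is the longest suffix that is a licit onset).
σ5/σ6 boundary: /r/ is a single consonant, so it becomes the next onset.
So the parse is vrurh.gjib.pripg.brog.vro.re.
Classifying each syllable: /vrurh/ (closed), /gjib/ (closed), /pripg/ (closed), /brog/ (closed), /vro/ (open), /re/ (open).
Closed syllables: 4.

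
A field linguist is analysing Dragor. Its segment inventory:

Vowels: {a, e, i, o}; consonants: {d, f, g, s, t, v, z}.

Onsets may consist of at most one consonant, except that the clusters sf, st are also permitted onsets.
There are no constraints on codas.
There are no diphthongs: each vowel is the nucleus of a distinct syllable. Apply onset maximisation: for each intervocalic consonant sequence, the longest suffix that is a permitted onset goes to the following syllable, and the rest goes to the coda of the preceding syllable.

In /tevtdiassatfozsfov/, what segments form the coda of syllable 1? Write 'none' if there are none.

vt

The vowels are e, i, a, a, o, o — 6 nuclei, so 6 syllables.
V1 /e/ – V2 /i/: /vtd/ splits as /vt/ + /d/ (/d/ is the longest suffix that is a licit onset).
V2 /i/ – V3 /a/: no consonants, so the boundary falls immediately after /i/.
V3 /a/ – V4 /a/: /ss/ splits as /s/ + /s/ (/s/ is the longest suffix that is a licit onset).
V4 /a/ – V5 /o/: /tf/ splits as /t/ + /f/ (/f/ is the longest suffix that is a licit onset).
V5 /o/ – V6 /o/: cluster /zsf/ — the longest permitted-onset suffix is /sf/; onset = /sf/, preceding coda = /z/.
Putting it together: tevt.di.as.sat.foz.sfov.
Syllable 1 is /tevt/: onset /t/, nucleus /e/, coda /vt/.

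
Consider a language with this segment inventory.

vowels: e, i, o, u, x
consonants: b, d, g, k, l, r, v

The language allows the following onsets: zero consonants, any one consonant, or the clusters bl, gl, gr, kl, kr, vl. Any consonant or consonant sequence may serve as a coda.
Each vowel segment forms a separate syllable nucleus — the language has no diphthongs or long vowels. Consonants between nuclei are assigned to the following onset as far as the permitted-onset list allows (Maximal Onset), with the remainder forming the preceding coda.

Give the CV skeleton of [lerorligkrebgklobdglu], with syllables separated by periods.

Vowels present: e, o, i, e, o, u; each is a nucleus, giving 6 syllables.
Between /e/ (V1) and /o/ (V2): /r/ is a single consonant, so it becomes the next onset.
Between /o/ (V2) and /i/ (V3): /rl/; trying suffixes from longest down, /l/ is the first permitted one, so coda /r/ | onset /l/.
Between /i/ (V3) and /e/ (V4): /gkr/; trying suffixes from longest down, /kr/ is the first permitted one, so coda /g/ | onset /kr/.
Between /e/ (V4) and /o/ (V5): /bgkl/ splits as /bg/ + /kl/ (/kl/ is the longest suffix that is a licit onset).
Between /o/ (V5) and /u/ (V6): /bdgl/; trying suffixes from longest down, /gl/ is the first permitted one, so coda /bd/ | onset /gl/.
So the parse is le.ror.lig.krebg.klobd.glu.
Mapping each syllable to C/V: /le/ → CV, /ror/ → CVC, /lig/ → CVC, /krebg/ → CCVCC, /klobd/ → CCVCC, /glu/ → CCV.

CV.CVC.CVC.CCVCC.CCVCC.CCV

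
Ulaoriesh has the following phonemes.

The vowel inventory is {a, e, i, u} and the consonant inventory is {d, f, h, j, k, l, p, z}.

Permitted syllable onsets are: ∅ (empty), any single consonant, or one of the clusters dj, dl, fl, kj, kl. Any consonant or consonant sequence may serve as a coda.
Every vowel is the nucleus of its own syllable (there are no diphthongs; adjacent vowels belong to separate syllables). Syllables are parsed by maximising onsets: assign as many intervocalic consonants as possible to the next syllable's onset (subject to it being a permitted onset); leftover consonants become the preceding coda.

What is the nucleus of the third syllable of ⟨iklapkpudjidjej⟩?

u

Vowels present: i, a, u, i, e; each is a nucleus, giving 5 syllables.
The third nucleus (vowel 3 from the left) is /u/.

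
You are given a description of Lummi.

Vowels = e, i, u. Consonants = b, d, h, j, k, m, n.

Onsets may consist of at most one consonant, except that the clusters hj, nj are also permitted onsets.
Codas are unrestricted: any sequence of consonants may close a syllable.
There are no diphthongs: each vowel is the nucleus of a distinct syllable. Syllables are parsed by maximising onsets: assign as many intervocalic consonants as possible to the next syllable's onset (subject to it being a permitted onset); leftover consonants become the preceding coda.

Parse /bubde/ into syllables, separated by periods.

bub.de

Vowels present: u, e; each is a nucleus, giving 2 syllables.
V1 /u/ – V2 /e/: /bd/ — longest licit onset from the right is /d/, leaving /b/ as coda.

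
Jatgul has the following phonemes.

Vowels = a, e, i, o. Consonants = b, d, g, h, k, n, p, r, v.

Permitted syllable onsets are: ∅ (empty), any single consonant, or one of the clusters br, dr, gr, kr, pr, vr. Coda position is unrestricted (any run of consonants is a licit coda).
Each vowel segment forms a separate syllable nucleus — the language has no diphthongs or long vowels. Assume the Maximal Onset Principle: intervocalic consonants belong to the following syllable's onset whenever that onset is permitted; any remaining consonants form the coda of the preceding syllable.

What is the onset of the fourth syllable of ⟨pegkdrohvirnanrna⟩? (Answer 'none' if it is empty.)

n

The vowels are e, o, i, a, a — 5 nuclei, so 5 syllables.
Between /e/ (V1) and /o/ (V2): /gkdr/; trying suffixes from longest down, /dr/ is the first permitted one, so coda /gk/ | onset /dr/.
Between /o/ (V2) and /i/ (V3): cluster /hv/ — the longest permitted-onset suffix is /v/; onset = /v/, preceding coda = /h/.
Between /i/ (V3) and /a/ (V4): cluster /rn/ — the longest permitted-onset suffix is /n/; onset = /n/, preceding coda = /r/.
Between /a/ (V4) and /a/ (V5): /nrn/ — longest licit onset from the right is /n/, leaving /nr/ as coda.
Syllabification: pegk.droh.vir.nanr.na.
Syllable 4 is /nanr/: onset /n/, nucleus /a/, coda /nr/.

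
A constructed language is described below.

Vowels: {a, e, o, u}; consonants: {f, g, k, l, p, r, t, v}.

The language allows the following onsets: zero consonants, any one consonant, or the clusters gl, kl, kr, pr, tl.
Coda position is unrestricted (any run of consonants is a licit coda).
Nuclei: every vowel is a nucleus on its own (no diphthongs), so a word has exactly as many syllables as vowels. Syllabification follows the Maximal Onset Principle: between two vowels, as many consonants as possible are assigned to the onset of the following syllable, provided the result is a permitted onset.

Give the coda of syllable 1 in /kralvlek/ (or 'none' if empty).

Vowels present: a, e; each is a nucleus, giving 2 syllables.
σ1/σ2 boundary: cluster /lvl/ — the longest permitted-onset suffix is /l/; onset = /l/, preceding coda = /lv/.
Syllabification: kralv.lek.
Syllable 1 is /kralv/: onset /kr/, nucleus /a/, coda /lv/.

lv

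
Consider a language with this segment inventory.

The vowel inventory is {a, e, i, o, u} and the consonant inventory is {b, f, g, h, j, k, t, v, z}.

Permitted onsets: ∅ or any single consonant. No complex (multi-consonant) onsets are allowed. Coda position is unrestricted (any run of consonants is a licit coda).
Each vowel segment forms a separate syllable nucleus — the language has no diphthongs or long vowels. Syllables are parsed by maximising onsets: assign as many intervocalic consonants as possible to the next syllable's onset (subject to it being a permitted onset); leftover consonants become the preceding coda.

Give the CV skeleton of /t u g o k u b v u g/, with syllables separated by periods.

CV.CV.CVC.CVC

The vowels are u, o, u, u — 4 nuclei, so 4 syllables.
/u…o/ gap (V1→V2): /g/ → onset of the next syllable (single consonants are always licit onsets).
/o…u/ gap (V2→V3): just /k/ — single C goes to the following onset.
/u…u/ gap (V3→V4): /bv/; trying suffixes from longest down, /v/ is the first permitted one, so coda /b/ | onset /v/.
Putting it together: tu.go.kub.vug.
Mapping each syllable to C/V: /tu/ → CV, /go/ → CV, /kub/ → CVC, /vug/ → CVC.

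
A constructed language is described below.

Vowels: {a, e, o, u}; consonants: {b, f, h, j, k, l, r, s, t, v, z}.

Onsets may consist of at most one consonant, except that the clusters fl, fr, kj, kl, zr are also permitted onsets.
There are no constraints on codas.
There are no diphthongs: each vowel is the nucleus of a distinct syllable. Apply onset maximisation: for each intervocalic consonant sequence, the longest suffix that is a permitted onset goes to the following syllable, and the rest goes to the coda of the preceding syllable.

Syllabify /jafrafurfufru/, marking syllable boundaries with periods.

Vowels present: a, a, u, u, u; each is a nucleus, giving 5 syllables.
/a…a/ gap (V1→V2): cluster /fr/ — /fr/ is itself a permitted onset, so the whole cluster goes right; preceding coda = ∅.
/a…u/ gap (V2→V3): just /f/ — single C goes to the following onset.
/u…u/ gap (V3→V4): cluster /rf/ — the longest permitted-onset suffix is /f/; onset = /f/, preceding coda = /r/.
/u…u/ gap (V4→V5): /fr/ — entire cluster is a permitted onset → onset /fr/, coda ∅.

ja.fra.fur.fu.fru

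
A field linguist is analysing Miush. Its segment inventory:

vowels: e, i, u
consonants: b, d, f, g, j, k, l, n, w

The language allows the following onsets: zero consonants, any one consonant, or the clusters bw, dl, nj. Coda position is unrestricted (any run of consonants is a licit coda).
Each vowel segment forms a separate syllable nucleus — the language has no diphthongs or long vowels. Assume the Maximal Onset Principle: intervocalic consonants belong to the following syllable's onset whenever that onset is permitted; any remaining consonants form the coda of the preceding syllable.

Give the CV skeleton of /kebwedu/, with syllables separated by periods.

The vowels are e, e, u — 3 nuclei, so 3 syllables.
Between /e/ (V1) and /e/ (V2): /bw/ is a licit onset in full, so it all attaches to the next syllable.
Between /e/ (V2) and /u/ (V3): /d/ → onset of the next syllable (single consonants are always licit onsets).
So the parse is ke.bwe.du.
Mapping each syllable to C/V: /ke/ → CV, /bwe/ → CCV, /du/ → CV.

CV.CCV.CV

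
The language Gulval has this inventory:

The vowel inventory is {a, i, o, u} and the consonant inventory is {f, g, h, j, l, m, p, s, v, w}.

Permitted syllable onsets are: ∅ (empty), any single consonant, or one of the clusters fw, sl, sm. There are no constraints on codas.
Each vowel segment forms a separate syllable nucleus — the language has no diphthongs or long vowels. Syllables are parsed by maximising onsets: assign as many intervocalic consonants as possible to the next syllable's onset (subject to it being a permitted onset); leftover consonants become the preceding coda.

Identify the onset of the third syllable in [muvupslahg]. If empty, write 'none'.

sl

Nuclei (vowels): u, u, a → 3 syllables.
σ1/σ2 boundary: /v/ is a single consonant, so it becomes the next onset.
σ2/σ3 boundary: /psl/ splits as /p/ + /sl/ (/sl/ is the longest suffix that is a licit onset).
Putting it together: mu.vup.slahg.
Syllable 3 is /slahg/: onset /sl/, nucleus /a/, coda /hg/.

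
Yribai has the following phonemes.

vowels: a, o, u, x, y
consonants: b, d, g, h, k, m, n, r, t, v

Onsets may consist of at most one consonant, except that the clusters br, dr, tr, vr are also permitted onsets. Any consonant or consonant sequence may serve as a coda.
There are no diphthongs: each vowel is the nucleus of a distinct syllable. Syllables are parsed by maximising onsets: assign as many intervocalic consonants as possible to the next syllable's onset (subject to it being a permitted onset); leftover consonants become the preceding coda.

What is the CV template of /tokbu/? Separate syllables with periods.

CVC.CV

Vowels present: o, u; each is a nucleus, giving 2 syllables.
/o…u/ gap (V1→V2): cluster /kb/ — the longest permitted-onset suffix is /b/; onset = /b/, preceding coda = /k/.
Putting it together: tok.bu.
Mapping each syllable to C/V: /tok/ → CVC, /bu/ → CV.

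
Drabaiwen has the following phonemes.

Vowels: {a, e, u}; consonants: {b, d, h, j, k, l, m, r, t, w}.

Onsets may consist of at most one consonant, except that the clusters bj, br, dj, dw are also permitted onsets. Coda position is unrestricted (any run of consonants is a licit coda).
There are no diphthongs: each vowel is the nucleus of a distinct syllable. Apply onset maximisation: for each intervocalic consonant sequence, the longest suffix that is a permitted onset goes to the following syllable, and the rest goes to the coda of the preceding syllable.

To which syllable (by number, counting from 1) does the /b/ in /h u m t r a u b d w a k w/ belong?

Vowels present: u, a, u, a; each is a nucleus, giving 4 syllables.
σ1/σ2 boundary: cluster /mtr/ — the longest permitted-onset suffix is /r/; onset = /r/, preceding coda = /mt/.
σ2/σ3 boundary: hiatus — the boundary sits between the two vowels.
σ3/σ4 boundary: /bdw/ splits as /b/ + /dw/ (/dw/ is the longest suffix that is a licit onset).
Result: humt.ra.ub.dwakw.
The /b/ is in the coda of syllable 3 (/ub/).

3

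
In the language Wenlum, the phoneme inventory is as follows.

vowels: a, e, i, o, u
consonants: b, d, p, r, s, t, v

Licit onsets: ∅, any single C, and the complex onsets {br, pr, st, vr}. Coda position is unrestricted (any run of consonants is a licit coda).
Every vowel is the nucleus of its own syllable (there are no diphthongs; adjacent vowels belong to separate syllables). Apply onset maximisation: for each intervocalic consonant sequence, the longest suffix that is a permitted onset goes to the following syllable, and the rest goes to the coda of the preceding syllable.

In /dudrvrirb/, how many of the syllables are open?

0

Nuclei (vowels): u, i → 2 syllables.
Between /u/ (V1) and /i/ (V2): cluster /drvr/ — the longest permitted-onset suffix is /vr/; onset = /vr/, preceding coda = /dr/.
Putting it together: dudr.vrirb.
Classifying each syllable: /dudr/ (closed), /vrirb/ (closed).
Open syllables: 0.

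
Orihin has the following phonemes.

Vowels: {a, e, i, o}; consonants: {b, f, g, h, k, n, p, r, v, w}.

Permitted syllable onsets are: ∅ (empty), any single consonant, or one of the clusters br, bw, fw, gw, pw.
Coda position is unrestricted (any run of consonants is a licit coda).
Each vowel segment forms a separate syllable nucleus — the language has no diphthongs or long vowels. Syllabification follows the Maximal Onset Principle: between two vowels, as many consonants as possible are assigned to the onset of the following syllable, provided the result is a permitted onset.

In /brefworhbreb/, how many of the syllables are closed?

The vowels are e, o, e — 3 nuclei, so 3 syllables.
V1 /e/ – V2 /o/: /fw/ is a licit onset in full, so it all attaches to the next syllable.
V2 /o/ – V3 /e/: cluster /rhbr/ — the longest permitted-onset suffix is /br/; onset = /br/, preceding coda = /rh/.
Syllabification: bre.fworh.breb.
Classifying each syllable: /bre/ (open), /fworh/ (closed), /breb/ (closed).
Closed syllables: 2.

2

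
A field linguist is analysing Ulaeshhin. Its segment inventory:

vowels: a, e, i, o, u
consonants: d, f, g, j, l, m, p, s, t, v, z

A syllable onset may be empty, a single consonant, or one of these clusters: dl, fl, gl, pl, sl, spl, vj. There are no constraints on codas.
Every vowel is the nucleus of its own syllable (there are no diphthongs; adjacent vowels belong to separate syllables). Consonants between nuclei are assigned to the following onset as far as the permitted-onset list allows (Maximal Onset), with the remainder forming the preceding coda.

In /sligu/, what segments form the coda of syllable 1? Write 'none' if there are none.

none

Vowels present: i, u; each is a nucleus, giving 2 syllables.
/i…u/ gap (V1→V2): just /g/ — single C goes to the following onset.
Result: sli.gu.
Syllable 1 is /sli/: onset /sl/, nucleus /i/, coda ∅.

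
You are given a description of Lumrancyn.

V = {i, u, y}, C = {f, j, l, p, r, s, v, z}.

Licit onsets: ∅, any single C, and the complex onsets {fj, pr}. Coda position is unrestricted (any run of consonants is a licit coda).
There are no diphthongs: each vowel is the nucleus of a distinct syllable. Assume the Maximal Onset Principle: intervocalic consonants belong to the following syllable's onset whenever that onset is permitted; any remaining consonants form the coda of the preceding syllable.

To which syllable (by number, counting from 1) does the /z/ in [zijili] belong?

The vowels are i, i, i — 3 nuclei, so 3 syllables.
/i…i/ gap (V1→V2): /j/ is a single consonant, so it becomes the next onset.
/i…i/ gap (V2→V3): /l/ → onset of the next syllable (single consonants are always licit onsets).
Result: zi.ji.li.
The /z/ is in the onset of syllable 1 (/zi/).

1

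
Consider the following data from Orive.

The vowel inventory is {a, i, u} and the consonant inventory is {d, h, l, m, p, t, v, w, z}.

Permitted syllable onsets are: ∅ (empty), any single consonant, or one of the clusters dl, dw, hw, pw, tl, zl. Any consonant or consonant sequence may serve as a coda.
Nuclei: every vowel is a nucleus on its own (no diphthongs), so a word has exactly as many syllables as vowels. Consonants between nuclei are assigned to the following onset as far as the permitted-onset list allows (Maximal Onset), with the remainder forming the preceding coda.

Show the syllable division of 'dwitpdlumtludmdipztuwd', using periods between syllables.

Nuclei (vowels): i, u, u, i, u → 5 syllables.
σ1/σ2 boundary: cluster /tpdl/ — the longest permitted-onset suffix is /dl/; onset = /dl/, preceding coda = /tp/.
σ2/σ3 boundary: /mtl/ splits as /m/ + /tl/ (/tl/ is the longest suffix that is a licit onset).
σ3/σ4 boundary: /dmd/; trying suffixes from longest down, /d/ is the first permitted one, so coda /dm/ | onset /d/.
σ4/σ5 boundary: cluster /pzt/ — the longest permitted-onset suffix is /t/; onset = /t/, preceding coda = /pz/.

dwitp.dlum.tludm.dipz.tuwd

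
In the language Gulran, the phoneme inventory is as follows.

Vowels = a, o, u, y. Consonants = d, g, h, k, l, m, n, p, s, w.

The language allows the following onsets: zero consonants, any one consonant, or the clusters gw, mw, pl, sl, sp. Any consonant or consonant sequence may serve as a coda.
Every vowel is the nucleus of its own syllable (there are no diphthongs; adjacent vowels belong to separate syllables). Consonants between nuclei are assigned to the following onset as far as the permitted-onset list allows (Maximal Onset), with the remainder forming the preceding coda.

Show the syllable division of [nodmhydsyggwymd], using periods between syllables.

nodm.hyd.syg.gwymd

The vowels are o, y, y, y — 4 nuclei, so 4 syllables.
σ1/σ2 boundary: /dmh/ — longest licit onset from the right is /h/, leaving /dm/ as coda.
σ2/σ3 boundary: /ds/; trying suffixes from longest down, /s/ is the first permitted one, so coda /d/ | onset /s/.
σ3/σ4 boundary: /ggw/ splits as /g/ + /gw/ (/gw/ is the longest suffix that is a licit onset).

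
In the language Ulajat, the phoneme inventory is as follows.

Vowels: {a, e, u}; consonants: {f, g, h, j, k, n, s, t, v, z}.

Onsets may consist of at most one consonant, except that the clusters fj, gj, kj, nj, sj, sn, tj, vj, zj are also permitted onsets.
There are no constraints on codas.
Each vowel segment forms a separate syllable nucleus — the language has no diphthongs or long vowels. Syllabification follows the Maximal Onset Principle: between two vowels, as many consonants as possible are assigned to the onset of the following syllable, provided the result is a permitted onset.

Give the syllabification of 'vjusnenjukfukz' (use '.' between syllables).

vju.sne.njuk.fukz

Vowels present: u, e, u, u; each is a nucleus, giving 4 syllables.
Between /u/ (V1) and /e/ (V2): /sn/ — entire cluster is a permitted onset → onset /sn/, coda ∅.
Between /e/ (V2) and /u/ (V3): cluster /nj/ — /nj/ is itself a permitted onset, so the whole cluster goes right; preceding coda = ∅.
Between /u/ (V3) and /u/ (V4): /kf/ — longest licit onset from the right is /f/, leaving /k/ as coda.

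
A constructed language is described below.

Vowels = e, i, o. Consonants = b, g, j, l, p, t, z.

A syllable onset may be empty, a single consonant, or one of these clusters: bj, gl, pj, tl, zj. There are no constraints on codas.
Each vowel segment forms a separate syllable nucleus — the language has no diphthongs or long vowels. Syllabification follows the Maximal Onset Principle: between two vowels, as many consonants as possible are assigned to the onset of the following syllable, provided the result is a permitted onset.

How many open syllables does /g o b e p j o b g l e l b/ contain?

Vowels present: o, e, o, e; each is a nucleus, giving 4 syllables.
Between /o/ (V1) and /e/ (V2): /b/ → onset of the next syllable (single consonants are always licit onsets).
Between /e/ (V2) and /o/ (V3): cluster /pj/ — /pj/ is itself a permitted onset, so the whole cluster goes right; preceding coda = ∅.
Between /o/ (V3) and /e/ (V4): /bgl/; trying suffixes from longest down, /gl/ is the first permitted one, so coda /b/ | onset /gl/.
So the parse is go.be.pjob.glelb.
Classifying each syllable: /go/ (open), /be/ (open), /pjob/ (closed), /glelb/ (closed).
Open syllables: 2.

2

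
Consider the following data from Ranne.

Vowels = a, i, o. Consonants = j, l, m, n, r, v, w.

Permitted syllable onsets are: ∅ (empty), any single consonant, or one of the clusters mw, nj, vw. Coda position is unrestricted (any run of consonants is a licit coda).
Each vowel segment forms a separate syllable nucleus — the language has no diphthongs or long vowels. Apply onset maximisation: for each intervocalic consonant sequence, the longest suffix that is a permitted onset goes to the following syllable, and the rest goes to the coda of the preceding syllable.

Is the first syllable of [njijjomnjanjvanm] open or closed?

closed

Vowels present: i, o, a, a; each is a nucleus, giving 4 syllables.
V1 /i/ – V2 /o/: /jj/ — longest licit onset from the right is /j/, leaving /j/ as coda.
V2 /o/ – V3 /a/: cluster /mnj/ — the longest permitted-onset suffix is /nj/; onset = /nj/, preceding coda = /m/.
V3 /a/ – V4 /a/: cluster /njv/ — the longest permitted-onset suffix is /v/; onset = /v/, preceding coda = /nj/.
So the parse is njij.jom.njanj.vanm.
Syllable 1 is /njij/ with coda /j/, so it is closed.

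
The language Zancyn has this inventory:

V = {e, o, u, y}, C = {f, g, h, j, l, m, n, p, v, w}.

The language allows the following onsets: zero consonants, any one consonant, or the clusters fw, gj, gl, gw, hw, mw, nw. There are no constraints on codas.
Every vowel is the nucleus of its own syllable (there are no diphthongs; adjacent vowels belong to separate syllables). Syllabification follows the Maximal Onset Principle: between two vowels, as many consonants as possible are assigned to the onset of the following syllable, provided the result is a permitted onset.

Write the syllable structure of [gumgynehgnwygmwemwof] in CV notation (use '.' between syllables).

CVC.CV.CVCC.CCVC.CCV.CCVC

The vowels are u, y, e, y, e, o — 6 nuclei, so 6 syllables.
V1 /u/ – V2 /y/: /mg/ — longest licit onset from the right is /g/, leaving /m/ as coda.
V2 /y/ – V3 /e/: just /n/ — single C goes to the following onset.
V3 /e/ – V4 /y/: /hgnw/ splits as /hg/ + /nw/ (/nw/ is the longest suffix that is a licit onset).
V4 /y/ – V5 /e/: cluster /gmw/ — the longest permitted-onset suffix is /mw/; onset = /mw/, preceding coda = /g/.
V5 /e/ – V6 /o/: /mw/ — entire cluster is a permitted onset → onset /mw/, coda ∅.
So the parse is gum.gy.nehg.nwyg.mwe.mwof.
Mapping each syllable to C/V: /gum/ → CVC, /gy/ → CV, /nehg/ → CVCC, /nwyg/ → CCVC, /mwe/ → CCV, /mwof/ → CCVC.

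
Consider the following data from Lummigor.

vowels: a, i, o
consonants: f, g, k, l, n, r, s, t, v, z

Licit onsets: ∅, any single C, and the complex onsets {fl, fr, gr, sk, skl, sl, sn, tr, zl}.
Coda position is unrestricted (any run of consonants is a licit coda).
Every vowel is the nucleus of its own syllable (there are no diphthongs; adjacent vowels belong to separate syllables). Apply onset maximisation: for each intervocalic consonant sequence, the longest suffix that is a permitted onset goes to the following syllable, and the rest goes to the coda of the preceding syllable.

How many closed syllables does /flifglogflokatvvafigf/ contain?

Vowels present: i, o, o, a, a, i; each is a nucleus, giving 6 syllables.
Between /i/ (V1) and /o/ (V2): /fgl/ — longest licit onset from the right is /l/, leaving /fg/ as coda.
Between /o/ (V2) and /o/ (V3): cluster /gfl/ — the longest permitted-onset suffix is /fl/; onset = /fl/, preceding coda = /g/.
Between /o/ (V3) and /a/ (V4): just /k/ — single C goes to the following onset.
Between /a/ (V4) and /a/ (V5): /tvv/; trying suffixes from longest down, /v/ is the first permitted one, so coda /tv/ | onset /v/.
Between /a/ (V5) and /i/ (V6): just /f/ — single C goes to the following onset.
Syllabification: flifg.log.flo.katv.va.figf.
Classifying each syllable: /flifg/ (closed), /log/ (closed), /flo/ (open), /katv/ (closed), /va/ (open), /figf/ (closed).
Closed syllables: 4.

4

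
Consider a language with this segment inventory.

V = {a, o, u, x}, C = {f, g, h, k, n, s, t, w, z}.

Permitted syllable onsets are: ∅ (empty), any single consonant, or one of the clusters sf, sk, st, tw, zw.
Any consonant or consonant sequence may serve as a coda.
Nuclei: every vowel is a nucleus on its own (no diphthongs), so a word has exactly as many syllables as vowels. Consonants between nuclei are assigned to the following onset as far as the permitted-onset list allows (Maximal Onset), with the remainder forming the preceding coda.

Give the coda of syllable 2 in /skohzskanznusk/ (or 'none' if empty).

nz

The vowels are o, a, u — 3 nuclei, so 3 syllables.
/o…a/ gap (V1→V2): /hzsk/ splits as /hz/ + /sk/ (/sk/ is the longest suffix that is a licit onset).
/a…u/ gap (V2→V3): /nzn/ — longest licit onset from the right is /n/, leaving /nz/ as coda.
Syllabification: skohz.skanz.nusk.
Syllable 2 is /skanz/: onset /sk/, nucleus /a/, coda /nz/.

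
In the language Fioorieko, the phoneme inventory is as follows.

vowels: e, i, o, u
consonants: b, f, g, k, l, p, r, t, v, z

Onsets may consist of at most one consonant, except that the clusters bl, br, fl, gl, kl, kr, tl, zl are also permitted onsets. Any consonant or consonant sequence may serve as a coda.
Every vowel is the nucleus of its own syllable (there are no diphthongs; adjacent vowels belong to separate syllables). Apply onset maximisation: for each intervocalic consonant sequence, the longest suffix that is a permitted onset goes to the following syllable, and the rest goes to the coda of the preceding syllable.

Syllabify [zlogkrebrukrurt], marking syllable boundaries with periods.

Nuclei (vowels): o, e, u, u → 4 syllables.
σ1/σ2 boundary: /gkr/ — longest licit onset from the right is /kr/, leaving /g/ as coda.
σ2/σ3 boundary: /br/ — entire cluster is a permitted onset → onset /br/, coda ∅.
σ3/σ4 boundary: cluster /kr/ — /kr/ is itself a permitted onset, so the whole cluster goes right; preceding coda = ∅.

zlog.kre.bru.krurt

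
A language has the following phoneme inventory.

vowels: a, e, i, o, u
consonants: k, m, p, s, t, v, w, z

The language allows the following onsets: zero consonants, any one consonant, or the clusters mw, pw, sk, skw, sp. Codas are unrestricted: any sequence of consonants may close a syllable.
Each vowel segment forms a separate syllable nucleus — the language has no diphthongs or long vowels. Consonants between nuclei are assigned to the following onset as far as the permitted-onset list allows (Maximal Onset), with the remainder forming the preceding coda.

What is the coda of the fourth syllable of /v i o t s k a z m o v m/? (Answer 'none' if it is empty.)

vm

The vowels are i, o, a, o — 4 nuclei, so 4 syllables.
/i…o/ gap (V1→V2): no consonants, so the boundary falls immediately after /i/.
/o…a/ gap (V2→V3): /tsk/; trying suffixes from longest down, /sk/ is the first permitted one, so coda /t/ | onset /sk/.
/a…o/ gap (V3→V4): /zm/; trying suffixes from longest down, /m/ is the first permitted one, so coda /z/ | onset /m/.
So the parse is vi.ot.skaz.movm.
Syllable 4 is /movm/: onset /m/, nucleus /o/, coda /vm/.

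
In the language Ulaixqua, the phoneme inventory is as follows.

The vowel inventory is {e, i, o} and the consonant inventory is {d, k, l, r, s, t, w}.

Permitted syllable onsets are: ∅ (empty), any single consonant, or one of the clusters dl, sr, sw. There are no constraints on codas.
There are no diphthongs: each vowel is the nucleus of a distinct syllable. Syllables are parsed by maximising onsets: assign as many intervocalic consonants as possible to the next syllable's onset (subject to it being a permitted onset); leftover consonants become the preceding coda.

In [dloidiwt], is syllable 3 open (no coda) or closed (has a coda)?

closed

Vowels present: o, i, i; each is a nucleus, giving 3 syllables.
σ1/σ2 boundary: no consonants, so the boundary falls immediately after /o/.
σ2/σ3 boundary: /d/ → onset of the next syllable (single consonants are always licit onsets).
So the parse is dlo.i.diwt.
Syllable 3 is /diwt/ with coda /wt/, so it is closed.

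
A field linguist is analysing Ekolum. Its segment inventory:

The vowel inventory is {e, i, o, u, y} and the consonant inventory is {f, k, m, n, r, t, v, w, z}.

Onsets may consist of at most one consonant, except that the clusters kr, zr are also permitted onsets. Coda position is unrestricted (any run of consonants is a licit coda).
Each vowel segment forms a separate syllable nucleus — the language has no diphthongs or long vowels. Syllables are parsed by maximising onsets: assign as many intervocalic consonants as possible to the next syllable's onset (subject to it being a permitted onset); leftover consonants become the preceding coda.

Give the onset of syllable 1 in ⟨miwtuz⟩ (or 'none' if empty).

The vowels are i, u — 2 nuclei, so 2 syllables.
/i…u/ gap (V1→V2): cluster /wt/ — the longest permitted-onset suffix is /t/; onset = /t/, preceding coda = /w/.
Result: miw.tuz.
Syllable 1 is /miw/: onset /m/, nucleus /i/, coda /w/.

m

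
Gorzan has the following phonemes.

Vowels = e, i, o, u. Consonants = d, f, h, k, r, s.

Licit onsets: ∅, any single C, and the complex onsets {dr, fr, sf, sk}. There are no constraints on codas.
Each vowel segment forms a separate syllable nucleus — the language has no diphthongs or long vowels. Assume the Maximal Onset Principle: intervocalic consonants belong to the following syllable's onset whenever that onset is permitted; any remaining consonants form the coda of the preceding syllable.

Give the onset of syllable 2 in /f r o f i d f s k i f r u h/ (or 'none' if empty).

The vowels are o, i, i, u — 4 nuclei, so 4 syllables.
σ1/σ2 boundary: /f/ is a single consonant, so it becomes the next onset.
σ2/σ3 boundary: cluster /dfsk/ — the longest permitted-onset suffix is /sk/; onset = /sk/, preceding coda = /df/.
σ3/σ4 boundary: cluster /fr/ — /fr/ is itself a permitted onset, so the whole cluster goes right; preceding coda = ∅.
Syllabification: fro.fidf.ski.fruh.
Syllable 2 is /fidf/: onset /f/, nucleus /i/, coda /df/.

f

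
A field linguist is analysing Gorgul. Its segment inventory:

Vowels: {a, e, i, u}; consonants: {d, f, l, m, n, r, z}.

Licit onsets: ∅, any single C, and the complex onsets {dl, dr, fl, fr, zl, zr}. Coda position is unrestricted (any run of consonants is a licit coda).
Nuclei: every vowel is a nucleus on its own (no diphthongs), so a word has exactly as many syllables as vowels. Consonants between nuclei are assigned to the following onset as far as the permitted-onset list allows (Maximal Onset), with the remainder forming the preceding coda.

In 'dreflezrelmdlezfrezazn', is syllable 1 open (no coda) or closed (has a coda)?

The vowels are e, e, e, e, e, a — 6 nuclei, so 6 syllables.
Between /e/ (V1) and /e/ (V2): /fl/ is a licit onset in full, so it all attaches to the next syllable.
Between /e/ (V2) and /e/ (V3): /zr/ — entire cluster is a permitted onset → onset /zr/, coda ∅.
Between /e/ (V3) and /e/ (V4): /lmdl/; trying suffixes from longest down, /dl/ is the first permitted one, so coda /lm/ | onset /dl/.
Between /e/ (V4) and /e/ (V5): /zfr/ splits as /z/ + /fr/ (/fr/ is the longest suffix that is a licit onset).
Between /e/ (V5) and /a/ (V6): /z/ is a single consonant, so it becomes the next onset.
Syllabification: dre.fle.zrelm.dlez.fre.zazn.
Syllable 1 is /dre/; it ends in its nucleus with no coda, so it is open.

open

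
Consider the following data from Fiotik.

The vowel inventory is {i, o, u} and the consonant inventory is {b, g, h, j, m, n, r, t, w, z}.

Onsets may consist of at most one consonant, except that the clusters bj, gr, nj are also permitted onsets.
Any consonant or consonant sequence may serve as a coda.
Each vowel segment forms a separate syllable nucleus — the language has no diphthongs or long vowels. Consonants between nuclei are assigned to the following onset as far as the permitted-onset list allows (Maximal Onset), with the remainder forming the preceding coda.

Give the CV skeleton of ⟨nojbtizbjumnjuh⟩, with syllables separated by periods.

Vowels present: o, i, u, u; each is a nucleus, giving 4 syllables.
σ1/σ2 boundary: /jbt/; trying suffixes from longest down, /t/ is the first permitted one, so coda /jb/ | onset /t/.
σ2/σ3 boundary: /zbj/ splits as /z/ + /bj/ (/bj/ is the longest suffix that is a licit onset).
σ3/σ4 boundary: cluster /mnj/ — the longest permitted-onset suffix is /nj/; onset = /nj/, preceding coda = /m/.
Syllabification: nojb.tiz.bjum.njuh.
Mapping each syllable to C/V: /nojb/ → CVCC, /tiz/ → CVC, /bjum/ → CCVC, /njuh/ → CCVC.

CVCC.CVC.CCVC.CCVC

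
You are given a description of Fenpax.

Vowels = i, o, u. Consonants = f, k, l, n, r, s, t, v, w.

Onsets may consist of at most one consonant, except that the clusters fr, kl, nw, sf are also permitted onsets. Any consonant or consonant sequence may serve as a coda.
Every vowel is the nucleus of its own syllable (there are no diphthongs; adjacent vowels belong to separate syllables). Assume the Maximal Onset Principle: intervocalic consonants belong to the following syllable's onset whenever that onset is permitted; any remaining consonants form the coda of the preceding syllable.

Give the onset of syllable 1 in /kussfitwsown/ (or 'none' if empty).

The vowels are u, i, o — 3 nuclei, so 3 syllables.
σ1/σ2 boundary: cluster /ssf/ — the longest permitted-onset suffix is /sf/; onset = /sf/, preceding coda = /s/.
σ2/σ3 boundary: /tws/; trying suffixes from longest down, /s/ is the first permitted one, so coda /tw/ | onset /s/.
Result: kus.sfitw.sown.
Syllable 1 is /kus/: onset /k/, nucleus /u/, coda /s/.

k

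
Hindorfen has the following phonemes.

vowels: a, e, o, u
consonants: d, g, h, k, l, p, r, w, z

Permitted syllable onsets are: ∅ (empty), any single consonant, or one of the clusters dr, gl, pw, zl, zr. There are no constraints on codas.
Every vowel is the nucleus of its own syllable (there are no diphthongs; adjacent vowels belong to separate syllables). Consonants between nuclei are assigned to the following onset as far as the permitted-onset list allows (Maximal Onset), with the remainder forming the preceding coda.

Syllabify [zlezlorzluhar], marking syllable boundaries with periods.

Nuclei (vowels): e, o, u, a → 4 syllables.
σ1/σ2 boundary: /zl/ — entire cluster is a permitted onset → onset /zl/, coda ∅.
σ2/σ3 boundary: /rzl/ splits as /r/ + /zl/ (/zl/ is the longest suffix that is a licit onset).
σ3/σ4 boundary: just /h/ — single C goes to the following onset.

zle.zlor.zlu.har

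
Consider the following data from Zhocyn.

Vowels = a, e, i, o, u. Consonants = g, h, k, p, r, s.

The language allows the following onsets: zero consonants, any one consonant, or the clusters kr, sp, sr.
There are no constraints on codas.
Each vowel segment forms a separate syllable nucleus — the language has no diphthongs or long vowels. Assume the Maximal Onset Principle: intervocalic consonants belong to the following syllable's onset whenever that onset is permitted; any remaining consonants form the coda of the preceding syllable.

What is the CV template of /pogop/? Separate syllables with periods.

CV.CVC

Vowels present: o, o; each is a nucleus, giving 2 syllables.
Between /o/ (V1) and /o/ (V2): /g/ is a single consonant, so it becomes the next onset.
Syllabification: po.gop.
Mapping each syllable to C/V: /po/ → CV, /gop/ → CVC.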